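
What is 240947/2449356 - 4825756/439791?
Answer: -557810861479/51295463076 ≈ -10.874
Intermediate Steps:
240947/2449356 - 4825756/439791 = 240947*(1/2449356) - 4825756*1/439791 = 34421/349908 - 4825756/439791 = -557810861479/51295463076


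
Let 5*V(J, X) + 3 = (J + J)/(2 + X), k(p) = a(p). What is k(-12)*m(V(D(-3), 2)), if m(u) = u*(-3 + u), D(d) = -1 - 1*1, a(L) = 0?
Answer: 0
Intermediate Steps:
D(d) = -2 (D(d) = -1 - 1 = -2)
k(p) = 0
V(J, X) = -⅗ + 2*J/(5*(2 + X)) (V(J, X) = -⅗ + ((J + J)/(2 + X))/5 = -⅗ + ((2*J)/(2 + X))/5 = -⅗ + (2*J/(2 + X))/5 = -⅗ + 2*J/(5*(2 + X)))
k(-12)*m(V(D(-3), 2)) = 0*(((-6 - 3*2 + 2*(-2))/(5*(2 + 2)))*(-3 + (-6 - 3*2 + 2*(-2))/(5*(2 + 2)))) = 0*(((⅕)*(-6 - 6 - 4)/4)*(-3 + (⅕)*(-6 - 6 - 4)/4)) = 0*(((⅕)*(¼)*(-16))*(-3 + (⅕)*(¼)*(-16))) = 0*(-4*(-3 - ⅘)/5) = 0*(-⅘*(-19/5)) = 0*(76/25) = 0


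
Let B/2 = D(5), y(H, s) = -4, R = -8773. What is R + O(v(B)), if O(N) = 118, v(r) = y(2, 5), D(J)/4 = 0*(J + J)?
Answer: -8655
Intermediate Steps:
D(J) = 0 (D(J) = 4*(0*(J + J)) = 4*(0*(2*J)) = 4*0 = 0)
B = 0 (B = 2*0 = 0)
v(r) = -4
R + O(v(B)) = -8773 + 118 = -8655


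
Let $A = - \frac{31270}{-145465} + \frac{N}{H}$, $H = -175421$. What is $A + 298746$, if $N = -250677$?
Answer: $\frac{66289805125871}{221892311} \approx 2.9875 \cdot 10^{5}$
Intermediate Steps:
$A = \frac{364783865}{221892311}$ ($A = - \frac{31270}{-145465} - \frac{250677}{-175421} = \left(-31270\right) \left(- \frac{1}{145465}\right) - - \frac{10899}{7627} = \frac{6254}{29093} + \frac{10899}{7627} = \frac{364783865}{221892311} \approx 1.644$)
$A + 298746 = \frac{364783865}{221892311} + 298746 = \frac{66289805125871}{221892311}$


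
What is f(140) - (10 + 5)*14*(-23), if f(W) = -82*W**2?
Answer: -1602370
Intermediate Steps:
f(140) - (10 + 5)*14*(-23) = -82*140**2 - (10 + 5)*14*(-23) = -82*19600 - 15*14*(-23) = -1607200 - 210*(-23) = -1607200 - 1*(-4830) = -1607200 + 4830 = -1602370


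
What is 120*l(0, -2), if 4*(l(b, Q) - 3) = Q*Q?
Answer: 480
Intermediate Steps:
l(b, Q) = 3 + Q²/4 (l(b, Q) = 3 + (Q*Q)/4 = 3 + Q²/4)
120*l(0, -2) = 120*(3 + (¼)*(-2)²) = 120*(3 + (¼)*4) = 120*(3 + 1) = 120*4 = 480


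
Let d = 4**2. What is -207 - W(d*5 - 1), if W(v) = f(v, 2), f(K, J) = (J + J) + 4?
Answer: -215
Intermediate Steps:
d = 16
f(K, J) = 4 + 2*J (f(K, J) = 2*J + 4 = 4 + 2*J)
W(v) = 8 (W(v) = 4 + 2*2 = 4 + 4 = 8)
-207 - W(d*5 - 1) = -207 - 1*8 = -207 - 8 = -215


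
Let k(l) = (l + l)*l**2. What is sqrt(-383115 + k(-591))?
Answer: I*sqrt(413233257) ≈ 20328.0*I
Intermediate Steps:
k(l) = 2*l**3 (k(l) = (2*l)*l**2 = 2*l**3)
sqrt(-383115 + k(-591)) = sqrt(-383115 + 2*(-591)**3) = sqrt(-383115 + 2*(-206425071)) = sqrt(-383115 - 412850142) = sqrt(-413233257) = I*sqrt(413233257)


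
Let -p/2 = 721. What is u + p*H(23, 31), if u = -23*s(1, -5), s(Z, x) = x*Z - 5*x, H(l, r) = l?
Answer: -33626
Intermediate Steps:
p = -1442 (p = -2*721 = -1442)
s(Z, x) = -5*x + Z*x (s(Z, x) = Z*x - 5*x = -5*x + Z*x)
u = -460 (u = -(-115)*(-5 + 1) = -(-115)*(-4) = -23*20 = -460)
u + p*H(23, 31) = -460 - 1442*23 = -460 - 33166 = -33626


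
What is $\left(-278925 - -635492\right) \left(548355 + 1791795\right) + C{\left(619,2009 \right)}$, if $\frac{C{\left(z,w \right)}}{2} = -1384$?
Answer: $834420262282$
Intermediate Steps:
$C{\left(z,w \right)} = -2768$ ($C{\left(z,w \right)} = 2 \left(-1384\right) = -2768$)
$\left(-278925 - -635492\right) \left(548355 + 1791795\right) + C{\left(619,2009 \right)} = \left(-278925 - -635492\right) \left(548355 + 1791795\right) - 2768 = \left(-278925 + \left(-264252 + 899744\right)\right) 2340150 - 2768 = \left(-278925 + 635492\right) 2340150 - 2768 = 356567 \cdot 2340150 - 2768 = 834420265050 - 2768 = 834420262282$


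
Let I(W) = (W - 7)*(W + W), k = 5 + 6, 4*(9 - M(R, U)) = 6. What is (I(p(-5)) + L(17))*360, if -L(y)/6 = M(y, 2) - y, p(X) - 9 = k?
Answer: 207720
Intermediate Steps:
M(R, U) = 15/2 (M(R, U) = 9 - 1/4*6 = 9 - 3/2 = 15/2)
k = 11
p(X) = 20 (p(X) = 9 + 11 = 20)
L(y) = -45 + 6*y (L(y) = -6*(15/2 - y) = -45 + 6*y)
I(W) = 2*W*(-7 + W) (I(W) = (-7 + W)*(2*W) = 2*W*(-7 + W))
(I(p(-5)) + L(17))*360 = (2*20*(-7 + 20) + (-45 + 6*17))*360 = (2*20*13 + (-45 + 102))*360 = (520 + 57)*360 = 577*360 = 207720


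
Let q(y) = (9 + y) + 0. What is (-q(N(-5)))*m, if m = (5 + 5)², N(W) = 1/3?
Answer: -2800/3 ≈ -933.33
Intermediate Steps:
N(W) = ⅓
q(y) = 9 + y
m = 100 (m = 10² = 100)
(-q(N(-5)))*m = -(9 + ⅓)*100 = -1*28/3*100 = -28/3*100 = -2800/3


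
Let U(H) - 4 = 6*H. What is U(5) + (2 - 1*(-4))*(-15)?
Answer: -56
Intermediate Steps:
U(H) = 4 + 6*H
U(5) + (2 - 1*(-4))*(-15) = (4 + 6*5) + (2 - 1*(-4))*(-15) = (4 + 30) + (2 + 4)*(-15) = 34 + 6*(-15) = 34 - 90 = -56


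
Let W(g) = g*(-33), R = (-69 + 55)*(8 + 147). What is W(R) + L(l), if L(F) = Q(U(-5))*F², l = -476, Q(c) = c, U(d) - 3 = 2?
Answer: 1204490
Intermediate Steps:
U(d) = 5 (U(d) = 3 + 2 = 5)
R = -2170 (R = -14*155 = -2170)
W(g) = -33*g
L(F) = 5*F²
W(R) + L(l) = -33*(-2170) + 5*(-476)² = 71610 + 5*226576 = 71610 + 1132880 = 1204490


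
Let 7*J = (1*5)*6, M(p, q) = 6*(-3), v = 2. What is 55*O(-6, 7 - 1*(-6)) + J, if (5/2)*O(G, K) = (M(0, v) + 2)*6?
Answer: -14754/7 ≈ -2107.7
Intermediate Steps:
M(p, q) = -18
J = 30/7 (J = ((1*5)*6)/7 = (5*6)/7 = (1/7)*30 = 30/7 ≈ 4.2857)
O(G, K) = -192/5 (O(G, K) = 2*((-18 + 2)*6)/5 = 2*(-16*6)/5 = (2/5)*(-96) = -192/5)
55*O(-6, 7 - 1*(-6)) + J = 55*(-192/5) + 30/7 = -2112 + 30/7 = -14754/7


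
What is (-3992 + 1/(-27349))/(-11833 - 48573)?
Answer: 109177209/1652043694 ≈ 0.066086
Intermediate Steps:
(-3992 + 1/(-27349))/(-11833 - 48573) = (-3992 - 1/27349)/(-60406) = -109177209/27349*(-1/60406) = 109177209/1652043694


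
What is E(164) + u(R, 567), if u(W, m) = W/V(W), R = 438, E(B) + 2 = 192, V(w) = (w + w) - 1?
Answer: 166688/875 ≈ 190.50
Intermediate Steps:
V(w) = -1 + 2*w (V(w) = 2*w - 1 = -1 + 2*w)
E(B) = 190 (E(B) = -2 + 192 = 190)
u(W, m) = W/(-1 + 2*W)
E(164) + u(R, 567) = 190 + 438/(-1 + 2*438) = 190 + 438/(-1 + 876) = 190 + 438/875 = 166688/875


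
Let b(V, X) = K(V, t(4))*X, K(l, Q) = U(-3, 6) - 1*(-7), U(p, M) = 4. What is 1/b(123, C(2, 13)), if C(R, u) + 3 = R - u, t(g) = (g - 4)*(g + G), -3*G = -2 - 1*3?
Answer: -1/154 ≈ -0.0064935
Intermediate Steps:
G = 5/3 (G = -(-2 - 1*3)/3 = -(-2 - 3)/3 = -1/3*(-5) = 5/3 ≈ 1.6667)
t(g) = (-4 + g)*(5/3 + g) (t(g) = (g - 4)*(g + 5/3) = (-4 + g)*(5/3 + g))
K(l, Q) = 11 (K(l, Q) = 4 - 1*(-7) = 4 + 7 = 11)
C(R, u) = -3 + R - u (C(R, u) = -3 + (R - u) = -3 + R - u)
b(V, X) = 11*X
1/b(123, C(2, 13)) = 1/(11*(-3 + 2 - 1*13)) = 1/(11*(-3 + 2 - 13)) = 1/(11*(-14)) = 1/(-154) = -1/154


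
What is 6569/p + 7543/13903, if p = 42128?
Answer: 409100311/585705584 ≈ 0.69847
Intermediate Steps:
6569/p + 7543/13903 = 6569/42128 + 7543/13903 = 409100311/585705584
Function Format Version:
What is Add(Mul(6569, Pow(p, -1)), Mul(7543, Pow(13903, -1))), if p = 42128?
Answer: Rational(409100311, 585705584) ≈ 0.69847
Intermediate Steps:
Add(Mul(6569, Pow(p, -1)), Mul(7543, Pow(13903, -1))) = Add(Mul(6569, Pow(42128, -1)), Mul(7543, Pow(13903, -1))) = Add(Mul(6569, Rational(1, 42128)), Mul(7543, Rational(1, 13903))) = Add(Rational(6569, 42128), Rational(7543, 13903)) = Rational(409100311, 585705584)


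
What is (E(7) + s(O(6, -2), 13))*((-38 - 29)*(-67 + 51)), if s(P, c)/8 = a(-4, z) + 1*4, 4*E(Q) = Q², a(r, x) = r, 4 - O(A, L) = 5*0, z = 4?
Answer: 13132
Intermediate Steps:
O(A, L) = 4 (O(A, L) = 4 - 5*0 = 4 - 1*0 = 4 + 0 = 4)
E(Q) = Q²/4
s(P, c) = 0 (s(P, c) = 8*(-4 + 1*4) = 8*(-4 + 4) = 8*0 = 0)
(E(7) + s(O(6, -2), 13))*((-38 - 29)*(-67 + 51)) = ((¼)*7² + 0)*((-38 - 29)*(-67 + 51)) = ((¼)*49 + 0)*(-67*(-16)) = (49/4 + 0)*1072 = (49/4)*1072 = 13132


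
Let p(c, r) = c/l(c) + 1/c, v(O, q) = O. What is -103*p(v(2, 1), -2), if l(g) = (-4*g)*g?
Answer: -309/8 ≈ -38.625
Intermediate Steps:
l(g) = -4*g**2
p(c, r) = 3/(4*c) (p(c, r) = c/((-4*c**2)) + 1/c = c*(-1/(4*c**2)) + 1/c = -1/(4*c) + 1/c = 3/(4*c))
-103*p(v(2, 1), -2) = -309/(4*2) = -103*3/8 = -309/8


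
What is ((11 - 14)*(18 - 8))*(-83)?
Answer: 2490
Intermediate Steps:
((11 - 14)*(18 - 8))*(-83) = -3*10*(-83) = -30*(-83) = 2490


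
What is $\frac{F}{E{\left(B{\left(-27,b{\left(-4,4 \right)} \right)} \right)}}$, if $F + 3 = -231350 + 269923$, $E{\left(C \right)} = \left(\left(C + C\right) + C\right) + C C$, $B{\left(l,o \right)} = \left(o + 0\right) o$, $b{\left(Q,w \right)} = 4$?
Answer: $\frac{1015}{8} \approx 126.88$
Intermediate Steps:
$B{\left(l,o \right)} = o^{2}$ ($B{\left(l,o \right)} = o o = o^{2}$)
$E{\left(C \right)} = C^{2} + 3 C$ ($E{\left(C \right)} = \left(2 C + C\right) + C^{2} = 3 C + C^{2} = C^{2} + 3 C$)
$F = 38570$ ($F = -3 + \left(-231350 + 269923\right) = -3 + 38573 = 38570$)
$\frac{F}{E{\left(B{\left(-27,b{\left(-4,4 \right)} \right)} \right)}} = \frac{38570}{4^{2} \left(3 + 4^{2}\right)} = \frac{38570}{16 \left(3 + 16\right)} = \frac{38570}{16 \cdot 19} = \frac{38570}{304} = 38570 \cdot \frac{1}{304} = \frac{1015}{8}$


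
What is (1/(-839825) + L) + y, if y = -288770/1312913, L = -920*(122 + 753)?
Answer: -126801008071243309/157516737175 ≈ -8.0500e+5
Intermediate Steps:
L = -805000 (L = -920*875 = -805000)
y = -288770/1312913 (y = -288770*1/1312913 = -288770/1312913 ≈ -0.21995)
(1/(-839825) + L) + y = (1/(-839825) - 805000) - 288770/1312913 = (-1/839825 - 805000) - 288770/1312913 = -676059125001/839825 - 288770/1312913 = -126801008071243309/157516737175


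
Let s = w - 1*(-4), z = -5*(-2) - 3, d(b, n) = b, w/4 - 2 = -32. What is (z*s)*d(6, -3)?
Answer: -4872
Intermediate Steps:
w = -120 (w = 8 + 4*(-32) = 8 - 128 = -120)
z = 7 (z = 10 - 3 = 7)
s = -116 (s = -120 - 1*(-4) = -120 + 4 = -116)
(z*s)*d(6, -3) = (7*(-116))*6 = -812*6 = -4872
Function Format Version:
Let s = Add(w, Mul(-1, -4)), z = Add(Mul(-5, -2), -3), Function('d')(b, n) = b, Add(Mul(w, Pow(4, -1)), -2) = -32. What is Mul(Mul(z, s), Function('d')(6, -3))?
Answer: -4872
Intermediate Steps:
w = -120 (w = Add(8, Mul(4, -32)) = Add(8, -128) = -120)
z = 7 (z = Add(10, -3) = 7)
s = -116 (s = Add(-120, Mul(-1, -4)) = Add(-120, 4) = -116)
Mul(Mul(z, s), Function('d')(6, -3)) = Mul(Mul(7, -116), 6) = Mul(-812, 6) = -4872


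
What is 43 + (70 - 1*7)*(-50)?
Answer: -3107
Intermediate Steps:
43 + (70 - 1*7)*(-50) = 43 + (70 - 7)*(-50) = 43 + 63*(-50) = 43 - 3150 = -3107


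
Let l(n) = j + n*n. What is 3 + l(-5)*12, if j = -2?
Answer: 279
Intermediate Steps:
l(n) = -2 + n² (l(n) = -2 + n*n = -2 + n²)
3 + l(-5)*12 = 3 + (-2 + (-5)²)*12 = 3 + (-2 + 25)*12 = 3 + 23*12 = 3 + 276 = 279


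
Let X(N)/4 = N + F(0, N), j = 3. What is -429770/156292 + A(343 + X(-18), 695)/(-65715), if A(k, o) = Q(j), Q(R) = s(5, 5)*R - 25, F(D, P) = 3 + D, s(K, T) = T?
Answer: -2824077263/1027072878 ≈ -2.7496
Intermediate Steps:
Q(R) = -25 + 5*R (Q(R) = 5*R - 25 = -25 + 5*R)
X(N) = 12 + 4*N (X(N) = 4*(N + (3 + 0)) = 4*(N + 3) = 4*(3 + N) = 12 + 4*N)
A(k, o) = -10 (A(k, o) = -25 + 5*3 = -25 + 15 = -10)
-429770/156292 + A(343 + X(-18), 695)/(-65715) = -429770/156292 - 10/(-65715) = -429770*1/156292 - 10*(-1/65715) = -214885/78146 + 2/13143 = -2824077263/1027072878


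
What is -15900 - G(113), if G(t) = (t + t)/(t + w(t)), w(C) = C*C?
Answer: -906301/57 ≈ -15900.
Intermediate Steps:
w(C) = C**2
G(t) = 2*t/(t + t**2) (G(t) = (t + t)/(t + t**2) = (2*t)/(t + t**2) = 2*t/(t + t**2))
-15900 - G(113) = -15900 - 2/(1 + 113) = -15900 - 2/114 = -15900 - 1*1/57 = -15900 - 1/57 = -906301/57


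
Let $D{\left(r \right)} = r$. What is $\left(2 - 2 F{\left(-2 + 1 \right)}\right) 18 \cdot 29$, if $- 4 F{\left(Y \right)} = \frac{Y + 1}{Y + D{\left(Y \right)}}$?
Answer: $1044$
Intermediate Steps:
$F{\left(Y \right)} = - \frac{1 + Y}{8 Y}$ ($F{\left(Y \right)} = - \frac{\left(Y + 1\right) \frac{1}{Y + Y}}{4} = - \frac{\left(1 + Y\right) \frac{1}{2 Y}}{4} = - \frac{\frac{1}{2} \frac{1}{Y} \left(1 + Y\right)}{4} = - \frac{1 + Y}{8 Y}$)
$\left(2 - 2 F{\left(-2 + 1 \right)}\right) 18 \cdot 29 = \left(2 - 2 \frac{-1 - \left(-2 + 1\right)}{8 \left(-2 + 1\right)}\right) 18 \cdot 29 = \left(2 - 2 \frac{-1 - -1}{8 \left(-1\right)}\right) 18 \cdot 29 = \left(2 - 2 \cdot \frac{1}{8} \left(-1\right) \left(-1 + 1\right)\right) 18 \cdot 29 = \left(2 - 2 \cdot \frac{1}{8} \left(-1\right) 0\right) 18 \cdot 29 = \left(2 - 0\right) 18 \cdot 29 = \left(2 + 0\right) 18 \cdot 29 = 2 \cdot 18 \cdot 29 = 36 \cdot 29 = 1044$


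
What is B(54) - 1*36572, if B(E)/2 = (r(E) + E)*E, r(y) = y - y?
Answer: -30740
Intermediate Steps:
r(y) = 0
B(E) = 2*E² (B(E) = 2*((0 + E)*E) = 2*(E*E) = 2*E²)
B(54) - 1*36572 = 2*54² - 1*36572 = 2*2916 - 36572 = 5832 - 36572 = -30740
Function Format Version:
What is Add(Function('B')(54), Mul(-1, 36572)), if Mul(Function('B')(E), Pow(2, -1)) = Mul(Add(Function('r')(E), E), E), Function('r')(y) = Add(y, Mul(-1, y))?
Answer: -30740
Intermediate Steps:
Function('r')(y) = 0
Function('B')(E) = Mul(2, Pow(E, 2)) (Function('B')(E) = Mul(2, Mul(Add(0, E), E)) = Mul(2, Mul(E, E)) = Mul(2, Pow(E, 2)))
Add(Function('B')(54), Mul(-1, 36572)) = Add(Mul(2, Pow(54, 2)), Mul(-1, 36572)) = Add(Mul(2, 2916), -36572) = Add(5832, -36572) = -30740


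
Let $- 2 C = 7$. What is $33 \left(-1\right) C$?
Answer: $\frac{231}{2} \approx 115.5$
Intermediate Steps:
$C = - \frac{7}{2}$ ($C = \left(- \frac{1}{2}\right) 7 = - \frac{7}{2} \approx -3.5$)
$33 \left(-1\right) C = 33 \left(-1\right) \left(- \frac{7}{2}\right) = \left(-33\right) \left(- \frac{7}{2}\right) = \frac{231}{2}$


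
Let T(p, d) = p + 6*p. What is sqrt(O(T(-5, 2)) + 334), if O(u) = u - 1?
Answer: sqrt(298) ≈ 17.263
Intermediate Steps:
T(p, d) = 7*p
O(u) = -1 + u
sqrt(O(T(-5, 2)) + 334) = sqrt((-1 + 7*(-5)) + 334) = sqrt((-1 - 35) + 334) = sqrt(-36 + 334) = sqrt(298)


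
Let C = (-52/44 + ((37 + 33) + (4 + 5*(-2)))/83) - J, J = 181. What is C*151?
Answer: -25009828/913 ≈ -27393.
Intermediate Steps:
C = -165628/913 (C = (-52/44 + ((37 + 33) + (4 + 5*(-2)))/83) - 1*181 = (-52*1/44 + (70 + (4 - 10))*(1/83)) - 181 = (-13/11 + (70 - 6)*(1/83)) - 181 = (-13/11 + 64*(1/83)) - 181 = (-13/11 + 64/83) - 181 = -375/913 - 181 = -165628/913 ≈ -181.41)
C*151 = -165628/913*151 = -25009828/913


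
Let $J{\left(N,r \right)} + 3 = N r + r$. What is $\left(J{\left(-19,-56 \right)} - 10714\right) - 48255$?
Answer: $-57964$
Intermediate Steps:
$J{\left(N,r \right)} = -3 + r + N r$ ($J{\left(N,r \right)} = -3 + \left(N r + r\right) = -3 + \left(r + N r\right) = -3 + r + N r$)
$\left(J{\left(-19,-56 \right)} - 10714\right) - 48255 = \left(\left(-3 - 56 - -1064\right) - 10714\right) - 48255 = \left(\left(-3 - 56 + 1064\right) - 10714\right) - 48255 = \left(1005 - 10714\right) - 48255 = -9709 - 48255 = -57964$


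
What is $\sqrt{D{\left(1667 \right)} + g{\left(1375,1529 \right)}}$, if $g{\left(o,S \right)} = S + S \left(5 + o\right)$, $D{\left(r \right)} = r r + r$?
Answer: $\sqrt{4892105} \approx 2211.8$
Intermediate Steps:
$D{\left(r \right)} = r + r^{2}$ ($D{\left(r \right)} = r^{2} + r = r + r^{2}$)
$\sqrt{D{\left(1667 \right)} + g{\left(1375,1529 \right)}} = \sqrt{1667 \left(1 + 1667\right) + 1529 \left(6 + 1375\right)} = \sqrt{1667 \cdot 1668 + 1529 \cdot 1381} = \sqrt{2780556 + 2111549} = \sqrt{4892105}$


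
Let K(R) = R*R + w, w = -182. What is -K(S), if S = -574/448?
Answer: 184687/1024 ≈ 180.36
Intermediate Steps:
S = -41/32 (S = -574*1/448 = -41/32 ≈ -1.2813)
K(R) = -182 + R**2 (K(R) = R*R - 182 = R**2 - 182 = -182 + R**2)
-K(S) = -(-182 + (-41/32)**2) = -(-182 + 1681/1024) = -1*(-184687/1024) = 184687/1024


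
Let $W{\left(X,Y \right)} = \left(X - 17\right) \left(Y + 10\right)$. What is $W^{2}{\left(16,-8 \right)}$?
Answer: $4$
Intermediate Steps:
$W{\left(X,Y \right)} = \left(-17 + X\right) \left(10 + Y\right)$
$W^{2}{\left(16,-8 \right)} = \left(-170 - -136 + 10 \cdot 16 + 16 \left(-8\right)\right)^{2} = \left(-170 + 136 + 160 - 128\right)^{2} = \left(-2\right)^{2} = 4$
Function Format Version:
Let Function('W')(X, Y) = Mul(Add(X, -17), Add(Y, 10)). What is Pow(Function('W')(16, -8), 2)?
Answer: 4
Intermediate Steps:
Function('W')(X, Y) = Mul(Add(-17, X), Add(10, Y))
Pow(Function('W')(16, -8), 2) = Pow(Add(-170, Mul(-17, -8), Mul(10, 16), Mul(16, -8)), 2) = Pow(Add(-170, 136, 160, -128), 2) = Pow(-2, 2) = 4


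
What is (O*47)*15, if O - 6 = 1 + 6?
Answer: 9165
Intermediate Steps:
O = 13 (O = 6 + (1 + 6) = 6 + 7 = 13)
(O*47)*15 = (13*47)*15 = 611*15 = 9165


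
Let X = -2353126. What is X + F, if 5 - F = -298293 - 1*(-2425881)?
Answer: -4480709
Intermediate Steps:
F = -2127583 (F = 5 - (-298293 - 1*(-2425881)) = 5 - (-298293 + 2425881) = 5 - 1*2127588 = 5 - 2127588 = -2127583)
X + F = -2353126 - 2127583 = -4480709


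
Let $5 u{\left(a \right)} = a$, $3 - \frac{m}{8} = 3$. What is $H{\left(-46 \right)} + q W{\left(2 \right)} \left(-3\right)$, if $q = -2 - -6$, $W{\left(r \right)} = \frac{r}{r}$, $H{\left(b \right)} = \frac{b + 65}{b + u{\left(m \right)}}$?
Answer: $- \frac{571}{46} \approx -12.413$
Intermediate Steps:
$m = 0$ ($m = 24 - 24 = 0$)
$u{\left(a \right)} = \frac{a}{5}$
$H{\left(b \right)} = \frac{65 + b}{b}$ ($H{\left(b \right)} = \frac{b + 65}{b + \frac{1}{5} \cdot 0} = \frac{65 + b}{b + 0} = \frac{65 + b}{b}$)
$W{\left(r \right)} = 1$
$q = 4$ ($q = -2 + 6 = 4$)
$H{\left(-46 \right)} + q W{\left(2 \right)} \left(-3\right) = \frac{65 - 46}{-46} + 4 \cdot 1 \left(-3\right) = \left(- \frac{1}{46}\right) 19 + 4 \left(-3\right) = - \frac{19}{46} - 12 = - \frac{571}{46}$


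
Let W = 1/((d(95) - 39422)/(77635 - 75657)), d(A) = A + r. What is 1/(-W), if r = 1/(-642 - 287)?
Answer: 18267392/918781 ≈ 19.882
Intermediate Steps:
r = -1/929 (r = 1/(-929) = -1/929 ≈ -0.0010764)
d(A) = -1/929 + A (d(A) = A - 1/929 = -1/929 + A)
W = -918781/18267392 (W = 1/(((-1/929 + 95) - 39422)/(77635 - 75657)) = 1/((88254/929 - 39422)/1978) = 1/(-36534784/929*1/1978) = 1/(-18267392/918781) = -918781/18267392 ≈ -0.050296)
1/(-W) = 1/(-1*(-918781/18267392)) = 1/(918781/18267392) = 18267392/918781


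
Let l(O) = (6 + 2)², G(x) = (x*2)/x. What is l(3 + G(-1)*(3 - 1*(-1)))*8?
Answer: 512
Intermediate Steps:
G(x) = 2 (G(x) = (2*x)/x = 2)
l(O) = 64 (l(O) = 8² = 64)
l(3 + G(-1)*(3 - 1*(-1)))*8 = 64*8 = 512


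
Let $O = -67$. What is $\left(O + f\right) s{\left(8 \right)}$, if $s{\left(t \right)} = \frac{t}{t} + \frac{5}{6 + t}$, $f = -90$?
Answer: $- \frac{2983}{14} \approx -213.07$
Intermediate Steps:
$s{\left(t \right)} = 1 + \frac{5}{6 + t}$
$\left(O + f\right) s{\left(8 \right)} = \left(-67 - 90\right) \frac{11 + 8}{6 + 8} = - 157 \cdot \frac{1}{14} \cdot 19 = \left(-157\right) \frac{19}{14} = - \frac{2983}{14}$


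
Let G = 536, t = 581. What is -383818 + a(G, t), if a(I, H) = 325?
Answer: -383493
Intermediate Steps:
-383818 + a(G, t) = -383818 + 325 = -383493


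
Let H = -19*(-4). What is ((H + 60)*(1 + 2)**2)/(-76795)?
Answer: -1224/76795 ≈ -0.015939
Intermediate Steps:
H = 76
((H + 60)*(1 + 2)**2)/(-76795) = ((76 + 60)*(1 + 2)**2)/(-76795) = (136*3**2)*(-1/76795) = (136*9)*(-1/76795) = 1224*(-1/76795) = -1224/76795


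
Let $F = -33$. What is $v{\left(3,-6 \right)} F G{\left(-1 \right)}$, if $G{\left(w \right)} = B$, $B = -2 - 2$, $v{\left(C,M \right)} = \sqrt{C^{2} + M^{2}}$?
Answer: $396 \sqrt{5} \approx 885.48$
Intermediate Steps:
$B = -4$ ($B = -2 - 2 = -4$)
$G{\left(w \right)} = -4$
$v{\left(3,-6 \right)} F G{\left(-1 \right)} = \sqrt{3^{2} + \left(-6\right)^{2}} \left(-33\right) \left(-4\right) = \sqrt{9 + 36} \left(-33\right) \left(-4\right) = \sqrt{45} \left(-33\right) \left(-4\right) = 3 \sqrt{5} \left(-33\right) \left(-4\right) = - 99 \sqrt{5} \left(-4\right) = 396 \sqrt{5}$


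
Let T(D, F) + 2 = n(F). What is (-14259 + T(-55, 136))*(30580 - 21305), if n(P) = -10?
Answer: -132363525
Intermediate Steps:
T(D, F) = -12 (T(D, F) = -2 - 10 = -12)
(-14259 + T(-55, 136))*(30580 - 21305) = (-14259 - 12)*(30580 - 21305) = -14271*9275 = -132363525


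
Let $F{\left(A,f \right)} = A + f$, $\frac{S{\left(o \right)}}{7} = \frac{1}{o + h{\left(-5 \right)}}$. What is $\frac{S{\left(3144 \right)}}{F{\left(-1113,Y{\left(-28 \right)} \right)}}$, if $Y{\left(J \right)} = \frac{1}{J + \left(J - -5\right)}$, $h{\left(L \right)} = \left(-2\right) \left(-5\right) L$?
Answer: $- \frac{3}{1475864} \approx -2.0327 \cdot 10^{-6}$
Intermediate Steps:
$h{\left(L \right)} = 10 L$
$Y{\left(J \right)} = \frac{1}{5 + 2 J}$ ($Y{\left(J \right)} = \frac{1}{J + \left(J + 5\right)} = \frac{1}{J + \left(5 + J\right)} = \frac{1}{5 + 2 J}$)
$S{\left(o \right)} = \frac{7}{-50 + o}$ ($S{\left(o \right)} = \frac{7}{o + 10 \left(-5\right)} = \frac{7}{o - 50} = \frac{7}{-50 + o}$)
$\frac{S{\left(3144 \right)}}{F{\left(-1113,Y{\left(-28 \right)} \right)}} = \frac{7 \frac{1}{-50 + 3144}}{-1113 + \frac{1}{5 + 2 \left(-28\right)}} = \frac{7 \cdot \frac{1}{3094}}{-1113 + \frac{1}{5 - 56}} = \frac{7 \cdot \frac{1}{3094}}{-1113 + \frac{1}{-51}} = \frac{1}{442 \left(-1113 - \frac{1}{51}\right)} = \frac{1}{442 \left(- \frac{56764}{51}\right)} = \frac{1}{442} \left(- \frac{51}{56764}\right) = - \frac{3}{1475864}$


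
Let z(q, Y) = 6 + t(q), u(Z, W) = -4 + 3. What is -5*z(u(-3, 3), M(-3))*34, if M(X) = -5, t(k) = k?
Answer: -850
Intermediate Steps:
u(Z, W) = -1
z(q, Y) = 6 + q
-5*z(u(-3, 3), M(-3))*34 = -5*(6 - 1)*34 = -5*5*34 = -25*34 = -850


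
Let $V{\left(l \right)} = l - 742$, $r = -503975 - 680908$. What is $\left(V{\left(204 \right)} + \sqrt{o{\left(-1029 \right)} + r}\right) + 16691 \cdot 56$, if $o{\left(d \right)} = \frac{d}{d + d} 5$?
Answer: $934158 + \frac{i \sqrt{4739522}}{2} \approx 9.3416 \cdot 10^{5} + 1088.5 i$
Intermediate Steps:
$o{\left(d \right)} = \frac{5}{2}$ ($o{\left(d \right)} = \frac{d}{2 d} 5 = \frac{1}{2 d} d 5 = \frac{1}{2} \cdot 5 = \frac{5}{2}$)
$r = -1184883$
$V{\left(l \right)} = -742 + l$ ($V{\left(l \right)} = l - 742 = -742 + l$)
$\left(V{\left(204 \right)} + \sqrt{o{\left(-1029 \right)} + r}\right) + 16691 \cdot 56 = \left(\left(-742 + 204\right) + \sqrt{\frac{5}{2} - 1184883}\right) + 16691 \cdot 56 = \left(-538 + \sqrt{- \frac{2369761}{2}}\right) + 934696 = \left(-538 + \frac{i \sqrt{4739522}}{2}\right) + 934696 = 934158 + \frac{i \sqrt{4739522}}{2}$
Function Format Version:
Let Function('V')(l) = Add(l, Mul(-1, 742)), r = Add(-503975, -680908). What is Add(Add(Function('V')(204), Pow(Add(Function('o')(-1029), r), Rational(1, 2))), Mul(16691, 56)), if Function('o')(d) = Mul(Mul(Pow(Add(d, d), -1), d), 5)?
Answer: Add(934158, Mul(Rational(1, 2), I, Pow(4739522, Rational(1, 2)))) ≈ Add(9.3416e+5, Mul(1088.5, I))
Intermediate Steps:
Function('o')(d) = Rational(5, 2) (Function('o')(d) = Mul(Mul(Pow(Mul(2, d), -1), d), 5) = Mul(Mul(Mul(Rational(1, 2), Pow(d, -1)), d), 5) = Mul(Rational(1, 2), 5) = Rational(5, 2))
r = -1184883
Function('V')(l) = Add(-742, l) (Function('V')(l) = Add(l, -742) = Add(-742, l))
Add(Add(Function('V')(204), Pow(Add(Function('o')(-1029), r), Rational(1, 2))), Mul(16691, 56)) = Add(Add(Add(-742, 204), Pow(Add(Rational(5, 2), -1184883), Rational(1, 2))), Mul(16691, 56)) = Add(Add(-538, Pow(Rational(-2369761, 2), Rational(1, 2))), 934696) = Add(Add(-538, Mul(Rational(1, 2), I, Pow(4739522, Rational(1, 2)))), 934696) = Add(934158, Mul(Rational(1, 2), I, Pow(4739522, Rational(1, 2))))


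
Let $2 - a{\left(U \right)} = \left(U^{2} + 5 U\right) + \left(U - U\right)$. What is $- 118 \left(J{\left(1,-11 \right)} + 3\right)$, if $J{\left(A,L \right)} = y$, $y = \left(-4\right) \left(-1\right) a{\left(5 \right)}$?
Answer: $22302$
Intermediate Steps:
$a{\left(U \right)} = 2 - U^{2} - 5 U$ ($a{\left(U \right)} = 2 - \left(\left(U^{2} + 5 U\right) + \left(U - U\right)\right) = 2 - \left(\left(U^{2} + 5 U\right) + 0\right) = 2 - \left(U^{2} + 5 U\right) = 2 - U^{2} - 5 U$)
$y = -192$ ($y = \left(-4\right) \left(-1\right) \left(2 - 5^{2} - 25\right) = 4 \left(2 - 25 - 25\right) = 4 \left(-48\right) = -192$)
$J{\left(A,L \right)} = -192$
$- 118 \left(J{\left(1,-11 \right)} + 3\right) = - 118 \left(-192 + 3\right) = \left(-118\right) \left(-189\right) = 22302$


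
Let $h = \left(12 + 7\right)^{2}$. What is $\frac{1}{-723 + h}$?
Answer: $- \frac{1}{362} \approx -0.0027624$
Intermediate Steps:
$h = 361$ ($h = 19^{2} = 361$)
$\frac{1}{-723 + h} = \frac{1}{-723 + 361} = \frac{1}{-362} = - \frac{1}{362}$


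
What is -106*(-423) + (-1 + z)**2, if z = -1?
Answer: 44842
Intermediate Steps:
-106*(-423) + (-1 + z)**2 = -106*(-423) + (-1 - 1)**2 = 44838 + (-2)**2 = 44838 + 4 = 44842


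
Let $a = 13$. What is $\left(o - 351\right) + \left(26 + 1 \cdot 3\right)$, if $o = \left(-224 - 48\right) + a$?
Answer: $-581$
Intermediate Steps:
$o = -259$ ($o = \left(-224 - 48\right) + 13 = -272 + 13 = -259$)
$\left(o - 351\right) + \left(26 + 1 \cdot 3\right) = \left(-259 - 351\right) + \left(26 + 1 \cdot 3\right) = -610 + \left(26 + 3\right) = -610 + 29 = -581$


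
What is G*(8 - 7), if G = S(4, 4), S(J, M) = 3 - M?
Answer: -1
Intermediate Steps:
G = -1 (G = 3 - 1*4 = 3 - 4 = -1)
G*(8 - 7) = -(8 - 7) = -1*1 = -1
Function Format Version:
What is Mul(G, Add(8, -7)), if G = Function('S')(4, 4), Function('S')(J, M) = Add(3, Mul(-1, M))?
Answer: -1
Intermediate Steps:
G = -1 (G = Add(3, Mul(-1, 4)) = Add(3, -4) = -1)
Mul(G, Add(8, -7)) = Mul(-1, Add(8, -7)) = Mul(-1, 1) = -1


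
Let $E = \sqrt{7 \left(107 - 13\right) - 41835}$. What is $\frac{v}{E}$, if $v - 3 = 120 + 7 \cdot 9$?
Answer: $- \frac{186 i \sqrt{41177}}{41177} \approx - 0.91661 i$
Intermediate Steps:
$v = 186$ ($v = 3 + \left(120 + 7 \cdot 9\right) = 3 + \left(120 + 63\right) = 3 + 183 = 186$)
$E = i \sqrt{41177}$ ($E = \sqrt{7 \cdot 94 - 41835} = \sqrt{658 - 41835} = \sqrt{-41177} = i \sqrt{41177} \approx 202.92 i$)
$\frac{v}{E} = \frac{186}{i \sqrt{41177}} = 186 \left(- \frac{i \sqrt{41177}}{41177}\right) = - \frac{186 i \sqrt{41177}}{41177}$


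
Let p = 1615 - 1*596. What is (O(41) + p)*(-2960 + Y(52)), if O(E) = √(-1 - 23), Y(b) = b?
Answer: -2963252 - 5816*I*√6 ≈ -2.9633e+6 - 14246.0*I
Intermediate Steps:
O(E) = 2*I*√6 (O(E) = √(-24) = 2*I*√6)
p = 1019 (p = 1615 - 596 = 1019)
(O(41) + p)*(-2960 + Y(52)) = (2*I*√6 + 1019)*(-2960 + 52) = (1019 + 2*I*√6)*(-2908) = -2963252 - 5816*I*√6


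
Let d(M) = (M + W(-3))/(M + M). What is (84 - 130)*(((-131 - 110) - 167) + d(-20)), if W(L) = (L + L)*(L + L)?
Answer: 93932/5 ≈ 18786.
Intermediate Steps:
W(L) = 4*L² (W(L) = (2*L)*(2*L) = 4*L²)
d(M) = (36 + M)/(2*M) (d(M) = (M + 4*(-3)²)/(M + M) = (M + 4*9)/((2*M)) = (M + 36)*(1/(2*M)) = (36 + M)*(1/(2*M)) = (36 + M)/(2*M))
(84 - 130)*(((-131 - 110) - 167) + d(-20)) = (84 - 130)*(((-131 - 110) - 167) + (½)*(36 - 20)/(-20)) = -46*((-241 - 167) + (½)*(-1/20)*16) = -46*(-408 - ⅖) = -46*(-2042/5) = 93932/5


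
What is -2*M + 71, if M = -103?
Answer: 277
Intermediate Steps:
-2*M + 71 = -2*(-103) + 71 = 206 + 71 = 277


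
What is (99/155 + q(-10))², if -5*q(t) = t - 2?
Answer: 221841/24025 ≈ 9.2337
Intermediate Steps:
q(t) = ⅖ - t/5 (q(t) = -(t - 2)/5 = -(-2 + t)/5 = ⅖ - t/5)
(99/155 + q(-10))² = (99/155 + (⅖ - ⅕*(-10)))² = (99*(1/155) + (⅖ + 2))² = (99/155 + 12/5)² = (471/155)² = 221841/24025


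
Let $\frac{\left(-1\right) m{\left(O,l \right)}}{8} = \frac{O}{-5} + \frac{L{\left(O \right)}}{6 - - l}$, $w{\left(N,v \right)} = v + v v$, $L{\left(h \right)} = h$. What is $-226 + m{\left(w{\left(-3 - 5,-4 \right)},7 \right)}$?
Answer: $- \frac{13922}{65} \approx -214.18$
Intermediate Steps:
$w{\left(N,v \right)} = v + v^{2}$
$m{\left(O,l \right)} = \frac{8 O}{5} - \frac{8 O}{6 + l}$ ($m{\left(O,l \right)} = - 8 \left(\frac{O}{-5} + \frac{O}{6 - - l}\right) = - 8 \left(O \left(- \frac{1}{5}\right) + \frac{O}{6 + l}\right) = - 8 \left(- \frac{O}{5} + \frac{O}{6 + l}\right) = \frac{8 O}{5} - \frac{8 O}{6 + l}$)
$-226 + m{\left(w{\left(-3 - 5,-4 \right)},7 \right)} = -226 + \frac{8 \left(- 4 \left(1 - 4\right)\right) \left(1 + 7\right)}{5 \left(6 + 7\right)} = -226 + \frac{8}{5} \left(\left(-4\right) \left(-3\right)\right) \frac{1}{13} \cdot 8 = -226 + \frac{8}{5} \cdot 12 \cdot \frac{1}{13} \cdot 8 = -226 + \frac{768}{65} = - \frac{13922}{65}$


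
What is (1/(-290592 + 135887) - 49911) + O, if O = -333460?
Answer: -59309410556/154705 ≈ -3.8337e+5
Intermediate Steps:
(1/(-290592 + 135887) - 49911) + O = (1/(-290592 + 135887) - 49911) - 333460 = (1/(-154705) - 49911) - 333460 = (-1/154705 - 49911) - 333460 = -7721481256/154705 - 333460 = -59309410556/154705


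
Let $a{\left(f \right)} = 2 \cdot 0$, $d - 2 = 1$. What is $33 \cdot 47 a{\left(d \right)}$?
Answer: $0$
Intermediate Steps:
$d = 3$ ($d = 2 + 1 = 3$)
$a{\left(f \right)} = 0$
$33 \cdot 47 a{\left(d \right)} = 33 \cdot 47 \cdot 0 = 1551 \cdot 0 = 0$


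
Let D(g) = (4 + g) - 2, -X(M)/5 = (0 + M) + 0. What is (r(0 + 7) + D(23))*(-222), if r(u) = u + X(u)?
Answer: 666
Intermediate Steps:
X(M) = -5*M (X(M) = -5*((0 + M) + 0) = -5*(M + 0) = -5*M)
D(g) = 2 + g
r(u) = -4*u (r(u) = u - 5*u = -4*u)
(r(0 + 7) + D(23))*(-222) = (-4*(0 + 7) + (2 + 23))*(-222) = (-4*7 + 25)*(-222) = (-28 + 25)*(-222) = -3*(-222) = 666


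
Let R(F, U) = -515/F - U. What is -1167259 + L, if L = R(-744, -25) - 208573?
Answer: -1023599893/744 ≈ -1.3758e+6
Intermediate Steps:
R(F, U) = -U - 515/F
L = -155159197/744 (L = (-1*(-25) - 515/(-744)) - 208573 = (25 - 515*(-1/744)) - 208573 = (25 + 515/744) - 208573 = 19115/744 - 208573 = -155159197/744 ≈ -2.0855e+5)
-1167259 + L = -1167259 - 155159197/744 = -1023599893/744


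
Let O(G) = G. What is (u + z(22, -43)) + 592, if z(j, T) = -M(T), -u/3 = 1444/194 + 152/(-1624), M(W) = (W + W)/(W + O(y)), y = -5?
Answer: 268502959/472584 ≈ 568.16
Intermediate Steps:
M(W) = 2*W/(-5 + W) (M(W) = (W + W)/(W - 5) = (2*W)/(-5 + W) = 2*W/(-5 + W))
u = -434169/19691 (u = -3*(1444/194 + 152/(-1624)) = -3*(1444*(1/194) + 152*(-1/1624)) = -3*(722/97 - 19/203) = -3*144723/19691 = -434169/19691 ≈ -22.049)
z(j, T) = -2*T/(-5 + T)
(u + z(22, -43)) + 592 = (-434169/19691 - 2*(-43)/(-5 - 43)) + 592 = (-434169/19691 - 2*(-43)/(-48)) + 592 = (-434169/19691 - 2*(-43)*(-1/48)) + 592 = (-434169/19691 - 43/24) + 592 = -11266769/472584 + 592 = 268502959/472584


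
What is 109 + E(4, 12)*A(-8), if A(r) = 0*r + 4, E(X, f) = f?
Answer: 157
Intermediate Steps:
A(r) = 4 (A(r) = 0 + 4 = 4)
109 + E(4, 12)*A(-8) = 109 + 12*4 = 109 + 48 = 157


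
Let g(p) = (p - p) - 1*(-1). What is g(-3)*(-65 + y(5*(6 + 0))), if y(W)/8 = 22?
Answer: 111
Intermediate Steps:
g(p) = 1 (g(p) = 0 + 1 = 1)
y(W) = 176 (y(W) = 8*22 = 176)
g(-3)*(-65 + y(5*(6 + 0))) = 1*(-65 + 176) = 1*111 = 111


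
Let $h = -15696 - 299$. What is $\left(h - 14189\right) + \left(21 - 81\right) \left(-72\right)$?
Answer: $-25864$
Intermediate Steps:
$h = -15995$
$\left(h - 14189\right) + \left(21 - 81\right) \left(-72\right) = \left(-15995 - 14189\right) + \left(21 - 81\right) \left(-72\right) = -30184 - -4320 = -30184 + 4320 = -25864$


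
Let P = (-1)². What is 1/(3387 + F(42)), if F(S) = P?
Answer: 1/3388 ≈ 0.00029516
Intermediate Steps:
P = 1
F(S) = 1
1/(3387 + F(42)) = 1/(3387 + 1) = 1/3388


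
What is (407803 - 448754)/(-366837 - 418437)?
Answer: 40951/785274 ≈ 0.052149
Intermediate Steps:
(407803 - 448754)/(-366837 - 418437) = -40951/(-785274) = -40951*(-1/785274) = 40951/785274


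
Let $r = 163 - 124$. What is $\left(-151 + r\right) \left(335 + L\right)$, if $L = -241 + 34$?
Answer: $-14336$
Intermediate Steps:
$L = -207$
$r = 39$ ($r = 163 - 124 = 39$)
$\left(-151 + r\right) \left(335 + L\right) = \left(-151 + 39\right) \left(335 - 207\right) = \left(-112\right) 128 = -14336$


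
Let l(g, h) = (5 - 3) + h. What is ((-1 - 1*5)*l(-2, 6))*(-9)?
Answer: 432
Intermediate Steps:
l(g, h) = 2 + h
((-1 - 1*5)*l(-2, 6))*(-9) = ((-1 - 1*5)*(2 + 6))*(-9) = ((-1 - 5)*8)*(-9) = -6*8*(-9) = -48*(-9) = 432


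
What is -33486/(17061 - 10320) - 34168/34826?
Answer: -232751654/39127011 ≈ -5.9486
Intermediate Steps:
-33486/(17061 - 10320) - 34168/34826 = -33486/6741 - 34168*1/34826 = -33486*1/6741 - 17084/17413 = -11162/2247 - 17084/17413 = -232751654/39127011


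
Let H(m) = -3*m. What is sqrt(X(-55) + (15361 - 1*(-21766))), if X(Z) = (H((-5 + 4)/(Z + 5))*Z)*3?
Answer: sqrt(3713690)/10 ≈ 192.71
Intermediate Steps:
X(Z) = 9*Z/(5 + Z) (X(Z) = ((-3*(-5 + 4)/(Z + 5))*Z)*3 = ((-(-3)/(5 + Z))*Z)*3 = ((3/(5 + Z))*Z)*3 = (3*Z/(5 + Z))*3 = 9*Z/(5 + Z))
sqrt(X(-55) + (15361 - 1*(-21766))) = sqrt(9*(-55)/(5 - 55) + (15361 - 1*(-21766))) = sqrt(9*(-55)/(-50) + (15361 + 21766)) = sqrt(9*(-55)*(-1/50) + 37127) = sqrt(99/10 + 37127) = sqrt(371369/10) = sqrt(3713690)/10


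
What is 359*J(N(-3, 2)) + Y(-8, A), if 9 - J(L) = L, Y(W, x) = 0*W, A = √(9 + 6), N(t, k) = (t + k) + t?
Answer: 4667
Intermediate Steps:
N(t, k) = k + 2*t (N(t, k) = (k + t) + t = k + 2*t)
A = √15 ≈ 3.8730
Y(W, x) = 0
J(L) = 9 - L
359*J(N(-3, 2)) + Y(-8, A) = 359*(9 - (2 + 2*(-3))) + 0 = 359*(9 - (2 - 6)) + 0 = 359*(9 - 1*(-4)) + 0 = 359*(9 + 4) + 0 = 359*13 + 0 = 4667 + 0 = 4667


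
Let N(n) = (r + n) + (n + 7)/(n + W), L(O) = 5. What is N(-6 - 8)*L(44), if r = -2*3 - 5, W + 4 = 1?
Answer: -2090/17 ≈ -122.94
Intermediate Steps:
W = -3 (W = -4 + 1 = -3)
r = -11 (r = -6 - 5 = -11)
N(n) = -11 + n + (7 + n)/(-3 + n) (N(n) = (-11 + n) + (n + 7)/(n - 3) = (-11 + n) + (7 + n)/(-3 + n) = -11 + n + (7 + n)/(-3 + n))
N(-6 - 8)*L(44) = ((40 + (-6 - 8)² - 13*(-6 - 8))/(-3 + (-6 - 8)))*5 = ((40 + (-14)² - 13*(-14))/(-3 - 14))*5 = ((40 + 196 + 182)/(-17))*5 = -1/17*418*5 = -418/17*5 = -2090/17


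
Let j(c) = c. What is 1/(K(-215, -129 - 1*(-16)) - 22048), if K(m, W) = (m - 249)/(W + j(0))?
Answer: -113/2490960 ≈ -4.5364e-5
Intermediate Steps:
K(m, W) = (-249 + m)/W (K(m, W) = (m - 249)/(W + 0) = (-249 + m)/W)
1/(K(-215, -129 - 1*(-16)) - 22048) = 1/((-249 - 215)/(-129 - 1*(-16)) - 22048) = 1/(-464/(-129 + 16) - 22048) = 1/(-464/(-113) - 22048) = 1/(-1/113*(-464) - 22048) = 1/(464/113 - 22048) = 1/(-2490960/113) = -113/2490960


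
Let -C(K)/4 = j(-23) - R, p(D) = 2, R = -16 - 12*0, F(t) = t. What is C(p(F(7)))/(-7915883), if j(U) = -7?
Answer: 36/7915883 ≈ 4.5478e-6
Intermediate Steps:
R = -16 (R = -16 + 0 = -16)
C(K) = -36 (C(K) = -4*(-7 - 1*(-16)) = -4*(-7 + 16) = -4*9 = -36)
C(p(F(7)))/(-7915883) = -36/(-7915883) = -36*(-1/7915883) = 36/7915883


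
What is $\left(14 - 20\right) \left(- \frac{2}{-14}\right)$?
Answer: $- \frac{6}{7} \approx -0.85714$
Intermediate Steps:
$\left(14 - 20\right) \left(- \frac{2}{-14}\right) = - 6 \left(\left(-2\right) \left(- \frac{1}{14}\right)\right) = \left(-6\right) \frac{1}{7} = - \frac{6}{7}$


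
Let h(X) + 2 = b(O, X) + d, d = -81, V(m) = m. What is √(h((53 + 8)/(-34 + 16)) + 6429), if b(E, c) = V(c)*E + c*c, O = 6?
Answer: √2053237/18 ≈ 79.606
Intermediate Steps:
b(E, c) = c² + E*c (b(E, c) = c*E + c*c = E*c + c² = c² + E*c)
h(X) = -83 + X*(6 + X) (h(X) = -2 + (X*(6 + X) - 81) = -2 + (-81 + X*(6 + X)) = -83 + X*(6 + X))
√(h((53 + 8)/(-34 + 16)) + 6429) = √((-83 + ((53 + 8)/(-34 + 16))² + 6*((53 + 8)/(-34 + 16))) + 6429) = √((-83 + (61/(-18))² + 6*(61/(-18))) + 6429) = √((-83 + (61*(-1/18))² + 6*(61*(-1/18))) + 6429) = √((-83 + (-61/18)² + 6*(-61/18)) + 6429) = √((-83 + 3721/324 - 61/3) + 6429) = √(-29759/324 + 6429) = √(2053237/324) = √2053237/18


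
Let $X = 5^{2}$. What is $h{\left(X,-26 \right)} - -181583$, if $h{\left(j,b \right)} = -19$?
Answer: $181564$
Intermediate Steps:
$X = 25$
$h{\left(X,-26 \right)} - -181583 = -19 - -181583 = -19 + 181583 = 181564$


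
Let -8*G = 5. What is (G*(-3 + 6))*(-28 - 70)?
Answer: 735/4 ≈ 183.75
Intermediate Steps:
G = -5/8 (G = -1/8*5 = -5/8 ≈ -0.62500)
(G*(-3 + 6))*(-28 - 70) = (-5*(-3 + 6)/8)*(-28 - 70) = -5/8*3*(-98) = -15/8*(-98) = 735/4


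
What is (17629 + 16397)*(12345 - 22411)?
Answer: -342505716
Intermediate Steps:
(17629 + 16397)*(12345 - 22411) = 34026*(-10066) = -342505716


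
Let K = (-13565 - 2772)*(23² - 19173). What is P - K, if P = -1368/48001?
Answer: -14620481932396/48001 ≈ -3.0459e+8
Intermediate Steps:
P = -1368/48001 (P = -1368*1/48001 = -1368/48001 ≈ -0.028499)
K = 304587028 (K = -16337*(529 - 19173) = -16337*(-18644) = 304587028)
P - K = -1368/48001 - 1*304587028 = -1368/48001 - 304587028 = -14620481932396/48001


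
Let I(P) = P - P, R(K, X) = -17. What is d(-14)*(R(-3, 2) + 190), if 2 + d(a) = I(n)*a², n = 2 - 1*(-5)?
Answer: -346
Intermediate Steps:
n = 7 (n = 2 + 5 = 7)
I(P) = 0
d(a) = -2 (d(a) = -2 + 0*a² = -2 + 0 = -2)
d(-14)*(R(-3, 2) + 190) = -2*(-17 + 190) = -2*173 = -346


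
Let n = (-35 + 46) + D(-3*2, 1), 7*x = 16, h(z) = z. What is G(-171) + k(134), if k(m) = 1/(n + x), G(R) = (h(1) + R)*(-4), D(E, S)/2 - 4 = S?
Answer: 110847/163 ≈ 680.04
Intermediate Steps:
D(E, S) = 8 + 2*S
x = 16/7 (x = (⅐)*16 = 16/7 ≈ 2.2857)
G(R) = -4 - 4*R (G(R) = (1 + R)*(-4) = -4 - 4*R)
n = 21 (n = (-35 + 46) + (8 + 2*1) = 11 + (8 + 2) = 11 + 10 = 21)
k(m) = 7/163 (k(m) = 1/(21 + 16/7) = 1/(163/7) = 7/163)
G(-171) + k(134) = (-4 - 4*(-171)) + 7/163 = (-4 + 684) + 7/163 = 680 + 7/163 = 110847/163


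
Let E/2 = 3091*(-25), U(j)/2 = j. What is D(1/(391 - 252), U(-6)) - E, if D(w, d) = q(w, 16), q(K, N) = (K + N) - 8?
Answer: 21483563/139 ≈ 1.5456e+5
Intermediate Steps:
U(j) = 2*j
q(K, N) = -8 + K + N
D(w, d) = 8 + w (D(w, d) = -8 + w + 16 = 8 + w)
E = -154550 (E = 2*(3091*(-25)) = 2*(-77275) = -154550)
D(1/(391 - 252), U(-6)) - E = (8 + 1/(391 - 252)) - 1*(-154550) = (8 + 1/139) + 154550 = 1113/139 + 154550 = 21483563/139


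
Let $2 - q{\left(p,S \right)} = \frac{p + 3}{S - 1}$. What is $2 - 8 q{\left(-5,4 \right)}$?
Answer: $- \frac{58}{3} \approx -19.333$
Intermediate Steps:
$q{\left(p,S \right)} = 2 - \frac{3 + p}{-1 + S}$ ($q{\left(p,S \right)} = 2 - \frac{p + 3}{S - 1} = 2 - \frac{3 + p}{-1 + S}$)
$2 - 8 q{\left(-5,4 \right)} = 2 - 8 \frac{-5 - -5 + 2 \cdot 4}{-1 + 4} = 2 - 8 \frac{-5 + 5 + 8}{3} = 2 - 8 \cdot \frac{1}{3} \cdot 8 = 2 - \frac{64}{3} = - \frac{58}{3}$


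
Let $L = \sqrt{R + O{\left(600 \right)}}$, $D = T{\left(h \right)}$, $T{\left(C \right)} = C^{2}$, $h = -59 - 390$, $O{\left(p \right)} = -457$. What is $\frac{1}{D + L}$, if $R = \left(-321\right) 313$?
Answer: $\frac{201601}{40643064131} - \frac{i \sqrt{100930}}{40643064131} \approx 4.9603 \cdot 10^{-6} - 7.8167 \cdot 10^{-9} i$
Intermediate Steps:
$R = -100473$
$h = -449$ ($h = -59 - 390 = -449$)
$D = 201601$ ($D = \left(-449\right)^{2} = 201601$)
$L = i \sqrt{100930}$ ($L = \sqrt{-100473 - 457} = \sqrt{-100930} = i \sqrt{100930} \approx 317.69 i$)
$\frac{1}{D + L} = \frac{1}{201601 + i \sqrt{100930}}$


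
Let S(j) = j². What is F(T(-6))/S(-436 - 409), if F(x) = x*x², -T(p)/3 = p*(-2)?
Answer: -46656/714025 ≈ -0.065342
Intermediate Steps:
T(p) = 6*p (T(p) = -3*p*(-2) = -(-6)*p = 6*p)
F(x) = x³
F(T(-6))/S(-436 - 409) = (6*(-6))³/((-436 - 409)²) = (-36)³/((-845)²) = -46656/714025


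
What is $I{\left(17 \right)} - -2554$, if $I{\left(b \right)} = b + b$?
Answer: $2588$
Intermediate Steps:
$I{\left(b \right)} = 2 b$
$I{\left(17 \right)} - -2554 = 2 \cdot 17 - -2554 = 34 + 2554 = 2588$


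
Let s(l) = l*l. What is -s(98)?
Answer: -9604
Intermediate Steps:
s(l) = l**2
-s(98) = -1*98**2 = -1*9604 = -9604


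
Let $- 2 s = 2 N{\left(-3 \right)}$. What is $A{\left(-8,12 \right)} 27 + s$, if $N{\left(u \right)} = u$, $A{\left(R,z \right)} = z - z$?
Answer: $3$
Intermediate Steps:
$A{\left(R,z \right)} = 0$
$s = 3$ ($s = - \frac{2 \left(-3\right)}{2} = \left(- \frac{1}{2}\right) \left(-6\right) = 3$)
$A{\left(-8,12 \right)} 27 + s = 0 \cdot 27 + 3 = 0 + 3 = 3$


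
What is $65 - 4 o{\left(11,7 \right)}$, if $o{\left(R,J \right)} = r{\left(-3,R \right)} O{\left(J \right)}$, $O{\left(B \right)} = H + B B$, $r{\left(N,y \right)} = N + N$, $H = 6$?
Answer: $1385$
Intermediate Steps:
$r{\left(N,y \right)} = 2 N$
$O{\left(B \right)} = 6 + B^{2}$ ($O{\left(B \right)} = 6 + B B = 6 + B^{2}$)
$o{\left(R,J \right)} = -36 - 6 J^{2}$ ($o{\left(R,J \right)} = 2 \left(-3\right) \left(6 + J^{2}\right) = - 6 \left(6 + J^{2}\right) = -36 - 6 J^{2}$)
$65 - 4 o{\left(11,7 \right)} = 65 - 4 \left(-36 - 6 \cdot 7^{2}\right) = 65 - 4 \left(-36 - 294\right) = 65 - -1320 = 65 + 1320 = 1385$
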